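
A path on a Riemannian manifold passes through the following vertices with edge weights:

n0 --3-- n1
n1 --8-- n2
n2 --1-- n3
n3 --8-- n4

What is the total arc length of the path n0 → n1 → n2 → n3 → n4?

Arc length = 3 + 8 + 1 + 8 = 20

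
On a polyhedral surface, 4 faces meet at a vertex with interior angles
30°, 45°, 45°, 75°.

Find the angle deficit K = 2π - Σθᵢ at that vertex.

Sum of angles = 195°. K = 360° - 195° = 165°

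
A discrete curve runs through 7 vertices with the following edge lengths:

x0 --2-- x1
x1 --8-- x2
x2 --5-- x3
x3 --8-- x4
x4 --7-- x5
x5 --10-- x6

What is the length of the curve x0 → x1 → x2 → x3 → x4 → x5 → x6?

Arc length = 2 + 8 + 5 + 8 + 7 + 10 = 40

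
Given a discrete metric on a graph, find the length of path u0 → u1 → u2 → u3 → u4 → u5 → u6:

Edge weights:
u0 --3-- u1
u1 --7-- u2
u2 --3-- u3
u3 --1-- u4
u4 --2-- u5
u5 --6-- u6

Arc length = 3 + 7 + 3 + 1 + 2 + 6 = 22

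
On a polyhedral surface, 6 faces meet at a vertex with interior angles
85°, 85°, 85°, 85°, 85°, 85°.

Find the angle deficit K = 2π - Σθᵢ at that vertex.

Sum of angles = 510°. K = 360° - 510° = -150° = -5π/6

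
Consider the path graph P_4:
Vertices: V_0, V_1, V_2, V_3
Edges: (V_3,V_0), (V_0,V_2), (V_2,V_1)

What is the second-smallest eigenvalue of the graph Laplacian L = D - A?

The path graph P_n has Laplacian eigenvalues λ_k = 2 − 2cos(kπ/n), k = 0, 1, …, n−1. Here n = 4:
k=0: 2 − 2cos(0) = 0.0; k=1: 2 − 2cos(π/4) = 0.5858; k=2: 2 − 2cos(π/2) = 2.0; k=3: 2 − 2cos(3π/4) = 3.4142.
Laplacian eigenvalues: [0.0, 0.5858, 2.0, 3.4142]. Algebraic connectivity (smallest non-zero eigenvalue) = 0.5858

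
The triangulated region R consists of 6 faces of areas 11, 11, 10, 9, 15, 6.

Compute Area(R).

11 + 11 + 10 + 9 + 15 + 6 = 62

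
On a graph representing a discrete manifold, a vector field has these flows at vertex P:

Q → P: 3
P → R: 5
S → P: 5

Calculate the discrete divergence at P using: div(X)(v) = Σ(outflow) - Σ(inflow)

Divergence = sum of outgoing flows = (-3) + 5 + (-5) = -3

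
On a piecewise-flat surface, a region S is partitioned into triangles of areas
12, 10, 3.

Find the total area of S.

12 + 10 + 3 = 25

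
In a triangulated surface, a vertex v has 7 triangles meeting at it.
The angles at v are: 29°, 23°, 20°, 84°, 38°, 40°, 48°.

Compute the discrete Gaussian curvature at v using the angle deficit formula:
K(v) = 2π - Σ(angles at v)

Sum of angles = 282°. K = 360° - 282° = 78° = 13π/30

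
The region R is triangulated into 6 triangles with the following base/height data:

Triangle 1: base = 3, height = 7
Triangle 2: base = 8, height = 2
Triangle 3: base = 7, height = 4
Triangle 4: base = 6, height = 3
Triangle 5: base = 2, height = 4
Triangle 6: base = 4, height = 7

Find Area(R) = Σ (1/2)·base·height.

(1/2)×3×7 + (1/2)×8×2 + (1/2)×7×4 + (1/2)×6×3 + (1/2)×2×4 + (1/2)×4×7 = 59.5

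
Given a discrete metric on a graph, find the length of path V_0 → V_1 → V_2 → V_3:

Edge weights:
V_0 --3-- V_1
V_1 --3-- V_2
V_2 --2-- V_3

Arc length = 3 + 3 + 2 = 8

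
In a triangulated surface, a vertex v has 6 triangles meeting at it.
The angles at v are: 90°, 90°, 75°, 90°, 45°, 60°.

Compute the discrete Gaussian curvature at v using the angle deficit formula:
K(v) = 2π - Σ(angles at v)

Sum of angles = 450°. K = 360° - 450° = -90° = -π/2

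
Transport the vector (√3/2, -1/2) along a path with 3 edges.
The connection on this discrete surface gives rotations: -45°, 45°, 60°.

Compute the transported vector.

Total rotation: (-45°) + 45° + 60° = 60°. Final vector: (0.8660, 0.5000)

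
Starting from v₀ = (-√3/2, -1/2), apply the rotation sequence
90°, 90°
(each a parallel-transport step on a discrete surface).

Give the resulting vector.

Total rotation: 90° + 90° = 180°. Final vector: (0.8660, 0.5000)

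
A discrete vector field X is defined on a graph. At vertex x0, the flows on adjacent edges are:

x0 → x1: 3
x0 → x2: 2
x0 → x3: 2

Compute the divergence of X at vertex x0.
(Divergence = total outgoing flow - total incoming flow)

Divergence = sum of outgoing flows = 3 + 2 + 2 = 7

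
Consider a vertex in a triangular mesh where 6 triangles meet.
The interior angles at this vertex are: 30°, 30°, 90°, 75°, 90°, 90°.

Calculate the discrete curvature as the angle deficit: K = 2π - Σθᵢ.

Sum of angles = 405°. K = 360° - 405° = -45°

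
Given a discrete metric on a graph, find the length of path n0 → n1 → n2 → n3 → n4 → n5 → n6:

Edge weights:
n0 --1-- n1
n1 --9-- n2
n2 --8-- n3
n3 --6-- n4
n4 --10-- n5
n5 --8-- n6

Arc length = 1 + 9 + 8 + 6 + 10 + 8 = 42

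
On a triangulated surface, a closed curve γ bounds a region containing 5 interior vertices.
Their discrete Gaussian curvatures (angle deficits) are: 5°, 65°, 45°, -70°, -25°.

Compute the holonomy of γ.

Holonomy = total enclosed curvature = 5° + 65° + 45° + (-70°) + (-25°) = 20°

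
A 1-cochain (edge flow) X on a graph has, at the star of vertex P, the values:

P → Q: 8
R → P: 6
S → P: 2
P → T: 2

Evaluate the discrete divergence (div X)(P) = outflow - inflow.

Divergence = sum of outgoing flows = 8 + (-6) + (-2) + 2 = 2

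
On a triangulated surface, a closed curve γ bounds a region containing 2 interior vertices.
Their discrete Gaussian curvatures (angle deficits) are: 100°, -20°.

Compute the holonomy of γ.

Holonomy = total enclosed curvature = 100° + (-20°) = 80°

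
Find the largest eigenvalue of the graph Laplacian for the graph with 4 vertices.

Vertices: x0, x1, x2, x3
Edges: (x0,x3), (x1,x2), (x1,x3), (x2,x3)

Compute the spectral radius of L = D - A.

Degrees: deg(x0) = 1, deg(x1) = 2, deg(x2) = 2, deg(x3) = 3.
L = D − A with rows/columns ordered (x0, x1, x2, x3):
  [ 1,  0,  0, -1]
  [ 0,  2, -1, -1]
  [ 0, -1,  2, -1]
  [-1, -1, -1,  3]
Characteristic polynomial: det(λI − L) = λ(λ − 1)(λ − 3)(λ − 4).
Roots: λ = 0; (λ − 1) = 0 ⇒ λ = 1; (λ − 3) = 0 ⇒ λ = 3; (λ − 4) = 0 ⇒ λ = 4.
(Check: the roots sum (with multiplicity) to 8, matching trace L = Σdeg = 2·4 = 8.)
Laplacian eigenvalues: [0.0, 1.0, 3.0, 4.0]. Largest eigenvalue (spectral radius) = 4.0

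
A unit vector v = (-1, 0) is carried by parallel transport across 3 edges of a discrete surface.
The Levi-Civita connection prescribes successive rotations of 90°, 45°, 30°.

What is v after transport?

Total rotation: 90° + 45° + 30° = 165°. Final vector: (0.9659, -0.2588)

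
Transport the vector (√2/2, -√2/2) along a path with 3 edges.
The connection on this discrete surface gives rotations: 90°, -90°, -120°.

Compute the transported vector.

Total rotation: 90° + (-90°) + (-120°) = -120°. Final vector: (-0.9659, -0.2588)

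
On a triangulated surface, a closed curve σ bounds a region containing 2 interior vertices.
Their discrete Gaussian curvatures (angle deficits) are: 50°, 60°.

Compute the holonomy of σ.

Holonomy = total enclosed curvature = 50° + 60° = 110°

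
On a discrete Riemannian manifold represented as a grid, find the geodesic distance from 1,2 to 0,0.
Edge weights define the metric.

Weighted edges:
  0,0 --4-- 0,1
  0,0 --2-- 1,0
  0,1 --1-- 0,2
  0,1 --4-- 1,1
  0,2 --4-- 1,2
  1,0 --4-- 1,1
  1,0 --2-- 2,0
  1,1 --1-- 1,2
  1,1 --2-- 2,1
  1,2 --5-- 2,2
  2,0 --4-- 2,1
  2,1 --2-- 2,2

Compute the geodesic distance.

Shortest path: 1,2 → 1,1 → 1,0 → 0,0, total weight = 7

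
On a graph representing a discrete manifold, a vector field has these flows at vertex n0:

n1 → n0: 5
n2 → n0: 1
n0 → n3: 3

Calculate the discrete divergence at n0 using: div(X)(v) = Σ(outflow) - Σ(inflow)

Divergence = sum of outgoing flows = (-5) + (-1) + 3 = -3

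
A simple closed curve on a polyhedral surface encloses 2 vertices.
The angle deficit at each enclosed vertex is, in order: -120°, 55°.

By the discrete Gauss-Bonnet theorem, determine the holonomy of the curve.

Holonomy = total enclosed curvature = (-120°) + 55° = -65°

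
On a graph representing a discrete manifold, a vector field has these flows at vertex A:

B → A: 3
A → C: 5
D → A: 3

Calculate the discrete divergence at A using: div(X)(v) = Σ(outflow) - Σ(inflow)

Divergence = sum of outgoing flows = (-3) + 5 + (-3) = -1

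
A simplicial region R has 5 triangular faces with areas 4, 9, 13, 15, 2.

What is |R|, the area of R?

4 + 9 + 13 + 15 + 2 = 43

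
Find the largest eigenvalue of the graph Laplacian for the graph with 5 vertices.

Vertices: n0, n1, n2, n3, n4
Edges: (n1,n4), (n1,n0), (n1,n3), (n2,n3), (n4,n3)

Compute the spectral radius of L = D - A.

Degrees: deg(n0) = 1, deg(n1) = 3, deg(n2) = 1, deg(n3) = 3, deg(n4) = 2.
L = D − A with rows/columns ordered (n0, n1, n2, n3, n4):
  [ 1, -1,  0,  0,  0]
  [-1,  3,  0, -1, -1]
  [ 0,  0,  1, -1,  0]
  [ 0, -1, -1,  3, -1]
  [ 0, -1,  0, -1,  2]
Characteristic polynomial: det(λI − L) = λ(λ² − 5λ + 3)(λ² − 5λ + 5).
Roots: λ = 0; (λ² − 5λ + 3) = 0 ⇒ λ = (5 ± √13)/2 ≈ 0.6972, 4.3028; (λ² − 5λ + 5) = 0 ⇒ λ = (5 ± √5)/2 ≈ 1.382, 3.618.
(Check: the roots sum (with multiplicity) to 10, matching trace L = Σdeg = 2·5 = 10.)
Laplacian eigenvalues: [0.0, 0.6972, 1.382, 3.618, 4.3028]. Largest eigenvalue (spectral radius) = 4.3028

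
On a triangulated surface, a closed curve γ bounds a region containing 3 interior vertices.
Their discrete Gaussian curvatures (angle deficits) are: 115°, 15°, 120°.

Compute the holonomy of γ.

Holonomy = total enclosed curvature = 115° + 15° + 120° = 250°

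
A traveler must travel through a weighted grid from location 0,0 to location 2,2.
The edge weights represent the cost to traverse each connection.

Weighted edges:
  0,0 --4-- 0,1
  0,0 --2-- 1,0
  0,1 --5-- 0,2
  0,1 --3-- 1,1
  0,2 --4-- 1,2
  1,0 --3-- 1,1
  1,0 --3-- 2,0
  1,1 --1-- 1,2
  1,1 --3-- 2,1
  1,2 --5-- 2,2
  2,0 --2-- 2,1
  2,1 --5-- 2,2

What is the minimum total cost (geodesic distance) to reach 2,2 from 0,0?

Shortest path: 0,0 → 1,0 → 1,1 → 1,2 → 2,2, total weight = 11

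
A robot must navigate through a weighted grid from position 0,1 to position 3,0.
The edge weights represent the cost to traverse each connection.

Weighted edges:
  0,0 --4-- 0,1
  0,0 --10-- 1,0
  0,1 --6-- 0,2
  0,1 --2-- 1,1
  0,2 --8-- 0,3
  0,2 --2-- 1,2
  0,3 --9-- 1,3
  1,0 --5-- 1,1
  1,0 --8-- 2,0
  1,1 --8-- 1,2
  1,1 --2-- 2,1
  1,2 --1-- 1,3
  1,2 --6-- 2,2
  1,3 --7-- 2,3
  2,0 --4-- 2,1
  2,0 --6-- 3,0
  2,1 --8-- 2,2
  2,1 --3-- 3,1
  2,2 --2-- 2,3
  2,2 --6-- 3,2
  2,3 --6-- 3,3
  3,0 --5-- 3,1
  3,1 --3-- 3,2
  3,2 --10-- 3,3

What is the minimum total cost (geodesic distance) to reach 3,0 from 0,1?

Shortest path: 0,1 → 1,1 → 2,1 → 3,1 → 3,0, total weight = 12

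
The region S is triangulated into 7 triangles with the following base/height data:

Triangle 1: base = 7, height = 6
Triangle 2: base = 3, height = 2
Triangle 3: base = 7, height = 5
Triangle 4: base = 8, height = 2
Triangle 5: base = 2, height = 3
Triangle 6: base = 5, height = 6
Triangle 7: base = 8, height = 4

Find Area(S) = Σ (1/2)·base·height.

(1/2)×7×6 + (1/2)×3×2 + (1/2)×7×5 + (1/2)×8×2 + (1/2)×2×3 + (1/2)×5×6 + (1/2)×8×4 = 83.5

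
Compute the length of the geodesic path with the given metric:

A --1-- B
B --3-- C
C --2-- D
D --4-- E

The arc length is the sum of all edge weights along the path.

Arc length = 1 + 3 + 2 + 4 = 10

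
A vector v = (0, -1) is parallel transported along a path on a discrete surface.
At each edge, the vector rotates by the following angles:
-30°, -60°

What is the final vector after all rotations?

Total rotation: (-30°) + (-60°) = -90°. Final vector: (-1, 0)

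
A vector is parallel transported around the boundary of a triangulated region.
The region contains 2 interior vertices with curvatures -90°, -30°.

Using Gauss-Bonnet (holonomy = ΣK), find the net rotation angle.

Holonomy = total enclosed curvature = (-90°) + (-30°) = -120°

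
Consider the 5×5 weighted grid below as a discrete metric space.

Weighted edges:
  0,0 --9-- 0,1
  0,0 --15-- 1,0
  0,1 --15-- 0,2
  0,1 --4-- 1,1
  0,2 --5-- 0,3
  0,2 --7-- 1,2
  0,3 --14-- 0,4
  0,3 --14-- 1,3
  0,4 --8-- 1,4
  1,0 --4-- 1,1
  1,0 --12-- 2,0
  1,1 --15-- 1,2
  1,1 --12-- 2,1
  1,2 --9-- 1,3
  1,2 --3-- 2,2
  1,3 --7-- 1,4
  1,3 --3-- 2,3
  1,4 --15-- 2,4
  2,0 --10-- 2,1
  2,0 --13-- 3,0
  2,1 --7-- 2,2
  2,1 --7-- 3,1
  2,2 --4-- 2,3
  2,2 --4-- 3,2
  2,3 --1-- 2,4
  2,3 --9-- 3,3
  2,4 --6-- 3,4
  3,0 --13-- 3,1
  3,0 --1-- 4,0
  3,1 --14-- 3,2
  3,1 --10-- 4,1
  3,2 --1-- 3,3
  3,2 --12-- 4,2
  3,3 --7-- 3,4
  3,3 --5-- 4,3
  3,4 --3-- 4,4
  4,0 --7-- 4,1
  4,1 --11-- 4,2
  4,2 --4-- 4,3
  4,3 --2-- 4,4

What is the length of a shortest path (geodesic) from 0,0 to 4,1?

Shortest path: 0,0 → 0,1 → 1,1 → 2,1 → 3,1 → 4,1, total weight = 42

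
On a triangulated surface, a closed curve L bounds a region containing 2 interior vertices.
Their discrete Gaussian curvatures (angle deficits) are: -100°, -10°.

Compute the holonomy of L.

Holonomy = total enclosed curvature = (-100°) + (-10°) = -110°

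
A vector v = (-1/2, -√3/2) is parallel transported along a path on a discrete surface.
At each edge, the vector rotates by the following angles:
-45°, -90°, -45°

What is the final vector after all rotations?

Total rotation: (-45°) + (-90°) + (-45°) = -180° ≡ 180° (mod 360°). Final vector: (0.5000, 0.8660)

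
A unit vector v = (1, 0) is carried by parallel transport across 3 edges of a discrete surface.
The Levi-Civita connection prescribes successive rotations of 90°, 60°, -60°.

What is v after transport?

Total rotation: 90° + 60° + (-60°) = 90°. Final vector: (0, 1)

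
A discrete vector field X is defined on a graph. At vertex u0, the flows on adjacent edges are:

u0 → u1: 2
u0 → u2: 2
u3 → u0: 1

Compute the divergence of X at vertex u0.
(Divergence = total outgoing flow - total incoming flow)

Divergence = sum of outgoing flows = 2 + 2 + (-1) = 3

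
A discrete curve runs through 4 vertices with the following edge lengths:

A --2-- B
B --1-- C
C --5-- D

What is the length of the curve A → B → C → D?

Arc length = 2 + 1 + 5 = 8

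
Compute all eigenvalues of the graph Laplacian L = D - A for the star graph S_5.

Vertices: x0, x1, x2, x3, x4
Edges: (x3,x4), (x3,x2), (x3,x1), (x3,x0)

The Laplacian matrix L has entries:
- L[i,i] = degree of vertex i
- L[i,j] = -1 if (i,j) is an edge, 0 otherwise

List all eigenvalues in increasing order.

The star S_5 is the complete bipartite graph K_{1,4} (one hub of degree 4, 4 leaves of degree 1). The Laplacian spectrum of K_{p,q} is 0, p (multiplicity q−1), q (multiplicity p−1), p+q. With p = 1, q = 4: 0 once, 1 with multiplicity 3, and 5 once. (Check: trace L = sum of degrees = 8 = 3·1 + 5.)
Laplacian eigenvalues (increasing order): [0.0, 1.0, 1.0, 1.0, 5.0]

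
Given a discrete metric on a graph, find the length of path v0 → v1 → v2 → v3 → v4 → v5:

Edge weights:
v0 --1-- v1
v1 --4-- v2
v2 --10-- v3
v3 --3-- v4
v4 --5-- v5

Arc length = 1 + 4 + 10 + 3 + 5 = 23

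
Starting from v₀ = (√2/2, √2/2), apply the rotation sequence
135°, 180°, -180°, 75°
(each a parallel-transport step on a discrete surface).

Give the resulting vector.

Total rotation: 135° + 180° + (-180°) + 75° = 210° ≡ -150° (mod 360°). Final vector: (-0.2588, -0.9659)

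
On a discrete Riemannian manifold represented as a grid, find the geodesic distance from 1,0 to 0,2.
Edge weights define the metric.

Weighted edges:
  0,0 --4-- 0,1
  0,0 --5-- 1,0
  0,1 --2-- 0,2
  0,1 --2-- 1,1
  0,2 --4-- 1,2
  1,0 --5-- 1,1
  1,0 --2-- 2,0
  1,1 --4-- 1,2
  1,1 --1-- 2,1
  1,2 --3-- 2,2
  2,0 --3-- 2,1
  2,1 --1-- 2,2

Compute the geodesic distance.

Shortest path: 1,0 → 1,1 → 0,1 → 0,2, total weight = 9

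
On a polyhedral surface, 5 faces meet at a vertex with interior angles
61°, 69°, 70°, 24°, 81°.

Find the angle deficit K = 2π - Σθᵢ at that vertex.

Sum of angles = 305°. K = 360° - 305° = 55° = 11π/36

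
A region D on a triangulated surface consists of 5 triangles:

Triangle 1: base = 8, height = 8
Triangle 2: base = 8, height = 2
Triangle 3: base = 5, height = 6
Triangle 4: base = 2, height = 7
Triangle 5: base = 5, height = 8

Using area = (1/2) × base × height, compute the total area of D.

(1/2)×8×8 + (1/2)×8×2 + (1/2)×5×6 + (1/2)×2×7 + (1/2)×5×8 = 82.0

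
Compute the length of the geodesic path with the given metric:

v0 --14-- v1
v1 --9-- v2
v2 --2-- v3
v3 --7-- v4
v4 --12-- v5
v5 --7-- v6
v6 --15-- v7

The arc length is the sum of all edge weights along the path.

Arc length = 14 + 9 + 2 + 7 + 12 + 7 + 15 = 66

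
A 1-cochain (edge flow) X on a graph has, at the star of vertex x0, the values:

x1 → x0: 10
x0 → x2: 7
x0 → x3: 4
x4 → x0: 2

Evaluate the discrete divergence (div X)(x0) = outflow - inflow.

Divergence = sum of outgoing flows = (-10) + 7 + 4 + (-2) = -1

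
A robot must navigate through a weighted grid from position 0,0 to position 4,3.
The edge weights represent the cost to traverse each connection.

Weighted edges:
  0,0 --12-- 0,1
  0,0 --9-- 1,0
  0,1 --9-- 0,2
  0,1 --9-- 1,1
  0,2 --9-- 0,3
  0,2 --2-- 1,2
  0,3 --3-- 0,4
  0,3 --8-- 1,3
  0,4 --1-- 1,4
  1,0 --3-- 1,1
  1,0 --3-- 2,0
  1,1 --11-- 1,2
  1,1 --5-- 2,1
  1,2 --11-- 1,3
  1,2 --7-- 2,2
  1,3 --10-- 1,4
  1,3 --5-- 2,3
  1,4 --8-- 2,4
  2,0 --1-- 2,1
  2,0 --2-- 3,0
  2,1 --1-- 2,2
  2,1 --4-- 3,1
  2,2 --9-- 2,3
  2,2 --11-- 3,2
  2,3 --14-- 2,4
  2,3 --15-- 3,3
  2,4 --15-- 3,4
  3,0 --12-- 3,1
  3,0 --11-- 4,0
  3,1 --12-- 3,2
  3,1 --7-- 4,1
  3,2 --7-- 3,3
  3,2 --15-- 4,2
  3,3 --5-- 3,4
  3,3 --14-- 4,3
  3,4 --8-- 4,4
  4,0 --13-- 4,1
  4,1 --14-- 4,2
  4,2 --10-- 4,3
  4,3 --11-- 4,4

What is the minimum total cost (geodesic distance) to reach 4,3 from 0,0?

Shortest path: 0,0 → 1,0 → 2,0 → 2,1 → 2,2 → 3,2 → 3,3 → 4,3, total weight = 46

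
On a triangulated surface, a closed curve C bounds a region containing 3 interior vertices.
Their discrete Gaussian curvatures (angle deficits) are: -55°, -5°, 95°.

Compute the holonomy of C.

Holonomy = total enclosed curvature = (-55°) + (-5°) + 95° = 35°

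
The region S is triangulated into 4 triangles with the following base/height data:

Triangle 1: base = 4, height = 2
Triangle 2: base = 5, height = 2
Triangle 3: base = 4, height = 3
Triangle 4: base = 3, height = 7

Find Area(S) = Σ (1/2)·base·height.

(1/2)×4×2 + (1/2)×5×2 + (1/2)×4×3 + (1/2)×3×7 = 25.5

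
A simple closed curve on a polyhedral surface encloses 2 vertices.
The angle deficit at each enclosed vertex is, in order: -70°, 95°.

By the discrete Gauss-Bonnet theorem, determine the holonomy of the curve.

Holonomy = total enclosed curvature = (-70°) + 95° = 25°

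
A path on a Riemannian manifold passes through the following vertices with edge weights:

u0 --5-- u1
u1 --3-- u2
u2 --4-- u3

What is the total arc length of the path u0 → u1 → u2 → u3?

Arc length = 5 + 3 + 4 = 12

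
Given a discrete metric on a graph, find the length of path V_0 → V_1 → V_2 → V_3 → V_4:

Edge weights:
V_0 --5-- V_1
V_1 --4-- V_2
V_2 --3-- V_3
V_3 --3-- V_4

Arc length = 5 + 4 + 3 + 3 = 15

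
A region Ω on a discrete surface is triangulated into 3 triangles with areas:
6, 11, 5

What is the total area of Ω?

6 + 11 + 5 = 22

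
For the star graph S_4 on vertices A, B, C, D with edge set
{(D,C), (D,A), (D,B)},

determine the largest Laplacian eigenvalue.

The star S_4 is the complete bipartite graph K_{1,3} (one hub of degree 3, 3 leaves of degree 1). The Laplacian spectrum of K_{p,q} is 0, p (multiplicity q−1), q (multiplicity p−1), p+q. With p = 1, q = 3: 0 once, 1 with multiplicity 2, and 4 once. (Check: trace L = sum of degrees = 6 = 2·1 + 4.)
Laplacian eigenvalues: [0.0, 1.0, 1.0, 4.0]. Largest eigenvalue (spectral radius) = 4.0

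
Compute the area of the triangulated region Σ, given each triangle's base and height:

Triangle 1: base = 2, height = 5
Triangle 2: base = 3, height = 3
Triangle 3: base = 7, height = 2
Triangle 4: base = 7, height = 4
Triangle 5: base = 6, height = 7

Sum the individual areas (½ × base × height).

(1/2)×2×5 + (1/2)×3×3 + (1/2)×7×2 + (1/2)×7×4 + (1/2)×6×7 = 51.5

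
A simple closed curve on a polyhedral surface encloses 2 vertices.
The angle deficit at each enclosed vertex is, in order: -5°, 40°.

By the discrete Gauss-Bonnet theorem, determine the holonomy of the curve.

Holonomy = total enclosed curvature = (-5°) + 40° = 35°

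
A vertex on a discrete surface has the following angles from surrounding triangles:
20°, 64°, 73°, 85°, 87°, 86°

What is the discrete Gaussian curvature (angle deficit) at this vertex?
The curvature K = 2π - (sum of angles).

Sum of angles = 415°. K = 360° - 415° = -55° = -11π/36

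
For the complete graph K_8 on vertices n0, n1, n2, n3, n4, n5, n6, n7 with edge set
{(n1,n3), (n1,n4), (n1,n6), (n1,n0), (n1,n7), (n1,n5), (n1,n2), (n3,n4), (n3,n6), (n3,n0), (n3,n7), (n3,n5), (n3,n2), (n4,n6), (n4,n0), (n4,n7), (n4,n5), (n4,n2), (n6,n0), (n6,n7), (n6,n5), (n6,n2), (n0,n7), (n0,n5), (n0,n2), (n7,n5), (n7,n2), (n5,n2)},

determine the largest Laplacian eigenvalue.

For the complete graph K_n, L = nI − J (J = all-ones matrix). J has eigenvalues n (once, eigenvector 𝟙) and 0 (multiplicity n−1), so L has eigenvalues 0 (once) and n (multiplicity n−1). Here n = 8: eigenvalue 0 once and 8 with multiplicity 7.
Laplacian eigenvalues: [0.0, 8.0, 8.0, 8.0, 8.0, 8.0, 8.0, 8.0]. Largest eigenvalue (spectral radius) = 8.0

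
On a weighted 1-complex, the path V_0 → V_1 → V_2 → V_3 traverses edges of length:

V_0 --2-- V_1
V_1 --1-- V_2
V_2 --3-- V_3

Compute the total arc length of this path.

Arc length = 2 + 1 + 3 = 6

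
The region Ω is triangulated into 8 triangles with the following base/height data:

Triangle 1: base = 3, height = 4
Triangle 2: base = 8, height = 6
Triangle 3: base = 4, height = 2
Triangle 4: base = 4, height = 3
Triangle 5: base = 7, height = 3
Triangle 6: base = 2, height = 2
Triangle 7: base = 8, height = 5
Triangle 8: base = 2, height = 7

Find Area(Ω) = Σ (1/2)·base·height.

(1/2)×3×4 + (1/2)×8×6 + (1/2)×4×2 + (1/2)×4×3 + (1/2)×7×3 + (1/2)×2×2 + (1/2)×8×5 + (1/2)×2×7 = 79.5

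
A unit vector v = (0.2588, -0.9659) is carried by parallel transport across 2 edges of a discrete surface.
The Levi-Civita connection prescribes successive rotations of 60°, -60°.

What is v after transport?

Total rotation: 60° + (-60°) = 0°. Final vector: (0.2588, -0.9659)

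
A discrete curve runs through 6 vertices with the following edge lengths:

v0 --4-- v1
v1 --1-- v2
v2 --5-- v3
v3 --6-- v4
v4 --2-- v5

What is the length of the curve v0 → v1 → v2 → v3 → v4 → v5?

Arc length = 4 + 1 + 5 + 6 + 2 = 18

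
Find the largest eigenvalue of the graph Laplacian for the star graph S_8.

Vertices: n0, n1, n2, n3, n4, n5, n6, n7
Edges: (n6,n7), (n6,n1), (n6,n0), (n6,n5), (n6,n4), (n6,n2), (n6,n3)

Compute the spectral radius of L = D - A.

The star S_8 is the complete bipartite graph K_{1,7} (one hub of degree 7, 7 leaves of degree 1). The Laplacian spectrum of K_{p,q} is 0, p (multiplicity q−1), q (multiplicity p−1), p+q. With p = 1, q = 7: 0 once, 1 with multiplicity 6, and 8 once. (Check: trace L = sum of degrees = 14 = 6·1 + 8.)
Laplacian eigenvalues: [0.0, 1.0, 1.0, 1.0, 1.0, 1.0, 1.0, 8.0]. Largest eigenvalue (spectral radius) = 8.0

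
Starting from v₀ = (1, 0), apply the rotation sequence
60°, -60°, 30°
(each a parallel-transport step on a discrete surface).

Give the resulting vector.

Total rotation: 60° + (-60°) + 30° = 30°. Final vector: (0.8660, 0.5000)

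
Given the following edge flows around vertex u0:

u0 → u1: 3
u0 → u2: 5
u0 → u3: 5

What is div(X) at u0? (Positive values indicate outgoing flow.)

Divergence = sum of outgoing flows = 3 + 5 + 5 = 13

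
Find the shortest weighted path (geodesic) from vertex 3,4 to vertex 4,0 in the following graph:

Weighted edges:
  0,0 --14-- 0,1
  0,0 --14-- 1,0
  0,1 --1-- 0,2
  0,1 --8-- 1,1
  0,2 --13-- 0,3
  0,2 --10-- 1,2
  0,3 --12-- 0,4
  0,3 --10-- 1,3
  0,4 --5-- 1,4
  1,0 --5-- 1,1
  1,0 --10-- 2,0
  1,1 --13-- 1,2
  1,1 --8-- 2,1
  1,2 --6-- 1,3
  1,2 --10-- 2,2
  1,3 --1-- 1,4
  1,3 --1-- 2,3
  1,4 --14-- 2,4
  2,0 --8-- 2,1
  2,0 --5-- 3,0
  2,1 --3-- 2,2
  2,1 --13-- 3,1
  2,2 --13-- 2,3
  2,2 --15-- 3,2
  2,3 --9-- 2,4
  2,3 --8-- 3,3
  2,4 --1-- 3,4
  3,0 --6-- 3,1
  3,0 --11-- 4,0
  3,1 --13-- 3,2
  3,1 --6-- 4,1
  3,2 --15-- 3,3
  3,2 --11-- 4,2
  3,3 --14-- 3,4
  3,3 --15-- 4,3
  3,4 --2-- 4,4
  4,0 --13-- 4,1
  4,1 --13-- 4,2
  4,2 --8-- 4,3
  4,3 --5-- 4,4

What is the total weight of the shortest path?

Shortest path: 3,4 → 4,4 → 4,3 → 4,2 → 4,1 → 4,0, total weight = 41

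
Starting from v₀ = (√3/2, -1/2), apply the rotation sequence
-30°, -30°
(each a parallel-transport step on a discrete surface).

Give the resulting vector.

Total rotation: (-30°) + (-30°) = -60°. Final vector: (0, -1)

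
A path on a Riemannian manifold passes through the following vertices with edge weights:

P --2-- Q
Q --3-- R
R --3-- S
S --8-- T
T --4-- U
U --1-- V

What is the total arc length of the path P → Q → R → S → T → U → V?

Arc length = 2 + 3 + 3 + 8 + 4 + 1 = 21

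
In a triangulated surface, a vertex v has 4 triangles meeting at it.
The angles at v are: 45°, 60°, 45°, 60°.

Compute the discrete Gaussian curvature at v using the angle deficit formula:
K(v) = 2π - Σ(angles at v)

Sum of angles = 210°. K = 360° - 210° = 150° = 5π/6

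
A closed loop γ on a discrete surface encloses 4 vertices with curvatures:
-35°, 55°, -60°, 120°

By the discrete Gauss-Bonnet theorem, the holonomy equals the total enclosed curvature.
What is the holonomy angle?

Holonomy = total enclosed curvature = (-35°) + 55° + (-60°) + 120° = 80°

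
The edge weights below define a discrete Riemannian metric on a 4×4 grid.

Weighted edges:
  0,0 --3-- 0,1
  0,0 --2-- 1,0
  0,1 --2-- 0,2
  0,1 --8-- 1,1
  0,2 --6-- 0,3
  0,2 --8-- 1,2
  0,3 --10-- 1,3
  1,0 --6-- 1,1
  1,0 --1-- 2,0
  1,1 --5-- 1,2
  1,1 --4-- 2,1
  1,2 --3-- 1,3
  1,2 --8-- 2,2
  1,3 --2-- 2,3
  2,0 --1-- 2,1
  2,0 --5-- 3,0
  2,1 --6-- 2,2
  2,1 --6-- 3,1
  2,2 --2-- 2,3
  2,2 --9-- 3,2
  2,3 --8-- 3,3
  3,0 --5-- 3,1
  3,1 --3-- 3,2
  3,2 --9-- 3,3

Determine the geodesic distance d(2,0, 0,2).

Shortest path: 2,0 → 1,0 → 0,0 → 0,1 → 0,2, total weight = 8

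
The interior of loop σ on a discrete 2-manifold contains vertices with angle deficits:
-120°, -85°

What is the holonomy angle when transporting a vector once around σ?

Holonomy = total enclosed curvature = (-120°) + (-85°) = -205°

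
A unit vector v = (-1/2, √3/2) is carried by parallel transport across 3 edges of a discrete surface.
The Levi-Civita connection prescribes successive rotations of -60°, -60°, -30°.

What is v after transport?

Total rotation: (-60°) + (-60°) + (-30°) = -150°. Final vector: (0.8660, -0.5000)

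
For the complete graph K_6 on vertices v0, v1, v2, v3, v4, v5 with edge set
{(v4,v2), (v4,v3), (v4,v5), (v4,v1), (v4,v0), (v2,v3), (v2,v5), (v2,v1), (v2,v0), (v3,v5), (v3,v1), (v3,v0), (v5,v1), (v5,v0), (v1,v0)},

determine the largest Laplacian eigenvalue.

For the complete graph K_n, L = nI − J (J = all-ones matrix). J has eigenvalues n (once, eigenvector 𝟙) and 0 (multiplicity n−1), so L has eigenvalues 0 (once) and n (multiplicity n−1). Here n = 6: eigenvalue 0 once and 6 with multiplicity 5.
Laplacian eigenvalues: [0.0, 6.0, 6.0, 6.0, 6.0, 6.0]. Largest eigenvalue (spectral radius) = 6.0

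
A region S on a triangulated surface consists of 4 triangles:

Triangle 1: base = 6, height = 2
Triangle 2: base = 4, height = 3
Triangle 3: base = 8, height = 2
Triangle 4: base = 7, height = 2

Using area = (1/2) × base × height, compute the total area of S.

(1/2)×6×2 + (1/2)×4×3 + (1/2)×8×2 + (1/2)×7×2 = 27.0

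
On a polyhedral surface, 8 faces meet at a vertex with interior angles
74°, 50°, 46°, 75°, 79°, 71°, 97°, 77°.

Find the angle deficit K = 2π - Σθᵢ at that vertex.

Sum of angles = 569°. K = 360° - 569° = -209° = -209π/180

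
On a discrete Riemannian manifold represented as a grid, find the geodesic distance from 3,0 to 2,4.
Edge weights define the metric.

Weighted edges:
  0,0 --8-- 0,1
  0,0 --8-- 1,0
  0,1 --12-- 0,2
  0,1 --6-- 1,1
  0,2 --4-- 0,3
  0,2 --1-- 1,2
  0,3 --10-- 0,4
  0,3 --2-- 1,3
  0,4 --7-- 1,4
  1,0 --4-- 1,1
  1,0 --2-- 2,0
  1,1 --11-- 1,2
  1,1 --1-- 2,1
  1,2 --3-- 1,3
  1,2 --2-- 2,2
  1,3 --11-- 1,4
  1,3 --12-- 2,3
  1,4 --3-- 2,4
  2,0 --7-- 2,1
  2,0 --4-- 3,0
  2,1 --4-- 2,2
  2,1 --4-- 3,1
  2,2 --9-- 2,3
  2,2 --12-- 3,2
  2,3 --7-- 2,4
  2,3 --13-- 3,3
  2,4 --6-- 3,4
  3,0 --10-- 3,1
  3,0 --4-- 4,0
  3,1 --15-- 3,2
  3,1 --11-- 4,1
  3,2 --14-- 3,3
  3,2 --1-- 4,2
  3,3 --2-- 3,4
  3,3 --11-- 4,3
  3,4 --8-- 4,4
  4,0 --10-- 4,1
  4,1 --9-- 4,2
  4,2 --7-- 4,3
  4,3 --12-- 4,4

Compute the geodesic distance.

Shortest path: 3,0 → 2,0 → 2,1 → 2,2 → 2,3 → 2,4, total weight = 31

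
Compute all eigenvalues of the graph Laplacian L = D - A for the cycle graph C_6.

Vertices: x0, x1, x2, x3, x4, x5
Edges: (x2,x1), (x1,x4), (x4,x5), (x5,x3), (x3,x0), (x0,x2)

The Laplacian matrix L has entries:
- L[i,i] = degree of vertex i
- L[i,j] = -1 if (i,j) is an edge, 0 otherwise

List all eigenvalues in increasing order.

The cycle graph C_n has Laplacian eigenvalues λ_k = 2 − 2cos(2πk/n), k = 0, 1, …, n−1. Here n = 6:
k=0: 2 − 2cos(0) = 0.0; k=1: 2 − 2cos(π/3) = 1.0; k=2: 2 − 2cos(2π/3) = 3.0; k=3: 2 − 2cos(π) = 4.0; k=4: 2 − 2cos(4π/3) = 3.0; k=5: 2 − 2cos(5π/3) = 1.0.
Laplacian eigenvalues (increasing order): [0.0, 1.0, 1.0, 3.0, 3.0, 4.0]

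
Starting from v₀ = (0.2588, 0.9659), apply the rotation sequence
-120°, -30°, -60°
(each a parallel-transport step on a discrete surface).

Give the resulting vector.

Total rotation: (-120°) + (-30°) + (-60°) = -210° ≡ 150° (mod 360°). Final vector: (-0.7071, -0.7071)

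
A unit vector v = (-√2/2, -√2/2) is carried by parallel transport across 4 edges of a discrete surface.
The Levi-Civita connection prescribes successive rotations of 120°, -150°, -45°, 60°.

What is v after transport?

Total rotation: 120° + (-150°) + (-45°) + 60° = -15°. Final vector: (-0.8660, -0.5000)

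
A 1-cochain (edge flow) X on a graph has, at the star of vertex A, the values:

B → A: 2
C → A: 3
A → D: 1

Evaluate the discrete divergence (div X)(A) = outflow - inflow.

Divergence = sum of outgoing flows = (-2) + (-3) + 1 = -4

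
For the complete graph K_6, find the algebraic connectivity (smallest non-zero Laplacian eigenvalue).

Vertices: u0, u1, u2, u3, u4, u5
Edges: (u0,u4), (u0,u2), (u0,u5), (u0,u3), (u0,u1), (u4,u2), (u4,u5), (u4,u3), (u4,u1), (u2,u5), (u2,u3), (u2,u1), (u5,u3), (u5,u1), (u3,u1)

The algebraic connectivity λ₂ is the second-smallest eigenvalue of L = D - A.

For the complete graph K_n, L = nI − J (J = all-ones matrix). J has eigenvalues n (once, eigenvector 𝟙) and 0 (multiplicity n−1), so L has eigenvalues 0 (once) and n (multiplicity n−1). Here n = 6: eigenvalue 0 once and 6 with multiplicity 5.
Laplacian eigenvalues: [0.0, 6.0, 6.0, 6.0, 6.0, 6.0]. Algebraic connectivity (smallest non-zero eigenvalue) = 6.0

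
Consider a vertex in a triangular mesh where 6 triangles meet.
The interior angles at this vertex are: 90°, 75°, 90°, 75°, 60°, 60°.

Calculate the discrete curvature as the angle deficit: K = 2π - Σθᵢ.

Sum of angles = 450°. K = 360° - 450° = -90° = -π/2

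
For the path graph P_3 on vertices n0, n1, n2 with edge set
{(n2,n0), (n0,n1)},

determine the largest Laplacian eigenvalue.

The path graph P_n has Laplacian eigenvalues λ_k = 2 − 2cos(kπ/n), k = 0, 1, …, n−1. Here n = 3:
k=0: 2 − 2cos(0) = 0.0; k=1: 2 − 2cos(π/3) = 1.0; k=2: 2 − 2cos(2π/3) = 3.0.
Laplacian eigenvalues: [0.0, 1.0, 3.0]. Largest eigenvalue (spectral radius) = 3.0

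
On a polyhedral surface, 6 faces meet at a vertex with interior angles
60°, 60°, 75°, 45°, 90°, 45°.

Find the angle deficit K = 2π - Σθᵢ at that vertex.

Sum of angles = 375°. K = 360° - 375° = -15°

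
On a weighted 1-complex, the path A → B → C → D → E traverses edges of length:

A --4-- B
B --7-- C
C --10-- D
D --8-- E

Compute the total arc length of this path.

Arc length = 4 + 7 + 10 + 8 = 29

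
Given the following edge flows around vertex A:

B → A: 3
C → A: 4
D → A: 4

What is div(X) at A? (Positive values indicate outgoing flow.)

Divergence = sum of outgoing flows = (-3) + (-4) + (-4) = -11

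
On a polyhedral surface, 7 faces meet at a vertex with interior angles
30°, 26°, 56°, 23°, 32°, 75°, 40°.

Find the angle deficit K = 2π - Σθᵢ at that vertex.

Sum of angles = 282°. K = 360° - 282° = 78° = 13π/30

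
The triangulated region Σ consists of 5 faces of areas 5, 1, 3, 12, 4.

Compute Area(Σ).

5 + 1 + 3 + 12 + 4 = 25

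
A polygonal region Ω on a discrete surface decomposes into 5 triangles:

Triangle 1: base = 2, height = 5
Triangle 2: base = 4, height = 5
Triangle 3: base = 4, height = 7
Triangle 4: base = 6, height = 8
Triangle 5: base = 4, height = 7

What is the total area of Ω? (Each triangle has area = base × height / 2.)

(1/2)×2×5 + (1/2)×4×5 + (1/2)×4×7 + (1/2)×6×8 + (1/2)×4×7 = 67.0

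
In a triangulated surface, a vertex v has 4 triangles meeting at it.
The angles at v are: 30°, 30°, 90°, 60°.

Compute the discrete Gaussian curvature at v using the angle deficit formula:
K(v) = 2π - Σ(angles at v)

Sum of angles = 210°. K = 360° - 210° = 150°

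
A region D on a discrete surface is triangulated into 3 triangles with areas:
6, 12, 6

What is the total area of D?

6 + 12 + 6 = 24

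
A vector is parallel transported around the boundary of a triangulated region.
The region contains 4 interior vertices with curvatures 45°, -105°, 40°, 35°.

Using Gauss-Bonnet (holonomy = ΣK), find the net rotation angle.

Holonomy = total enclosed curvature = 45° + (-105°) + 40° + 35° = 15°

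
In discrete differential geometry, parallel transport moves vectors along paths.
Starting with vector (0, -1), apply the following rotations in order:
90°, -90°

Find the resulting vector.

Total rotation: 90° + (-90°) = 0°. Final vector: (0, -1)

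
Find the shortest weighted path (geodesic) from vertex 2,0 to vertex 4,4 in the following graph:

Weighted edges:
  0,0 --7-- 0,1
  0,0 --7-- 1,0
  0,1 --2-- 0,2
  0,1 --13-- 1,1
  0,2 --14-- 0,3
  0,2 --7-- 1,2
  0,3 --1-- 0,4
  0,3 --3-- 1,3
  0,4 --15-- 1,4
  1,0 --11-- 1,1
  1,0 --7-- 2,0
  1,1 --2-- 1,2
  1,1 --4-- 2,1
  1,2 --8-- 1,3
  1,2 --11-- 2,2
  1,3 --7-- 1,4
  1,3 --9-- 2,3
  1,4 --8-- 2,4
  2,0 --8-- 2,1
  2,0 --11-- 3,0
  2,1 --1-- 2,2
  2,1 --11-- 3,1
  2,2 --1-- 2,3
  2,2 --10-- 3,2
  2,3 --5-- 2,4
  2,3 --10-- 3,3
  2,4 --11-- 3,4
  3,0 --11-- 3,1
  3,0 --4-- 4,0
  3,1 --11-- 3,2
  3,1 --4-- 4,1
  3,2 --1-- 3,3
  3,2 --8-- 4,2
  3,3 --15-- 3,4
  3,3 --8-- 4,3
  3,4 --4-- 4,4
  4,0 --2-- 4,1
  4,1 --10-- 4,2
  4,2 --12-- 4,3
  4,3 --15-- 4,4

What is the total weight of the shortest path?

Shortest path: 2,0 → 2,1 → 2,2 → 2,3 → 2,4 → 3,4 → 4,4, total weight = 30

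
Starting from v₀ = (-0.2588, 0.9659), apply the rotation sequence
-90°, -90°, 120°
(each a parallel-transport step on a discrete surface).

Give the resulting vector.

Total rotation: (-90°) + (-90°) + 120° = -60°. Final vector: (0.7071, 0.7071)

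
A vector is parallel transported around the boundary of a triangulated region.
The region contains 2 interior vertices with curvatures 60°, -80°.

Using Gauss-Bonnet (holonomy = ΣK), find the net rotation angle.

Holonomy = total enclosed curvature = 60° + (-80°) = -20°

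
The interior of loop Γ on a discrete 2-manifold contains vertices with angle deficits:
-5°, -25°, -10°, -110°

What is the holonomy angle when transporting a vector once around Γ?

Holonomy = total enclosed curvature = (-5°) + (-25°) + (-10°) + (-110°) = -150°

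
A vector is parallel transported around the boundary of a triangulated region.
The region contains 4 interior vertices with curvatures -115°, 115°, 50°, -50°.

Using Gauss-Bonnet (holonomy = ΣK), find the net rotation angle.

Holonomy = total enclosed curvature = (-115°) + 115° + 50° + (-50°) = 0°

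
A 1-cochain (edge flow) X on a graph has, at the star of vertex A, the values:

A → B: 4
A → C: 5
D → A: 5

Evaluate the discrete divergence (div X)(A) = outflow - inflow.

Divergence = sum of outgoing flows = 4 + 5 + (-5) = 4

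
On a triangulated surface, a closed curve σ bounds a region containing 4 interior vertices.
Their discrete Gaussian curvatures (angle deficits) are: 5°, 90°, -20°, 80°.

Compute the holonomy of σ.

Holonomy = total enclosed curvature = 5° + 90° + (-20°) + 80° = 155°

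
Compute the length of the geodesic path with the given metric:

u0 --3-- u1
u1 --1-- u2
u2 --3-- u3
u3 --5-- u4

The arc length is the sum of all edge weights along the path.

Arc length = 3 + 1 + 3 + 5 = 12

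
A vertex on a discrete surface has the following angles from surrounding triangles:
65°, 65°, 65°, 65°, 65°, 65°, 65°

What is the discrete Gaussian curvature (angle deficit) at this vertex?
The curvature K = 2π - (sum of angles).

Sum of angles = 455°. K = 360° - 455° = -95° = -19π/36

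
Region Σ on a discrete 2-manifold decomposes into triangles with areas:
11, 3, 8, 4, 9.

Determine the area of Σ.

11 + 3 + 8 + 4 + 9 = 35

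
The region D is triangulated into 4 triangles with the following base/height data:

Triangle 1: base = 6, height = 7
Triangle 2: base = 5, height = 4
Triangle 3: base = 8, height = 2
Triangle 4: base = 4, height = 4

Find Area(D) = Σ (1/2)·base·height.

(1/2)×6×7 + (1/2)×5×4 + (1/2)×8×2 + (1/2)×4×4 = 47.0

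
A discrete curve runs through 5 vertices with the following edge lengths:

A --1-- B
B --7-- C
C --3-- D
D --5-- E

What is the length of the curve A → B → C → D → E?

Arc length = 1 + 7 + 3 + 5 = 16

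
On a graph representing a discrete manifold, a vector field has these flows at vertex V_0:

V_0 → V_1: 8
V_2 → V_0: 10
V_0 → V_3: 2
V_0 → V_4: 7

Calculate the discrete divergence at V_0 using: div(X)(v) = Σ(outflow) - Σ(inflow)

Divergence = sum of outgoing flows = 8 + (-10) + 2 + 7 = 7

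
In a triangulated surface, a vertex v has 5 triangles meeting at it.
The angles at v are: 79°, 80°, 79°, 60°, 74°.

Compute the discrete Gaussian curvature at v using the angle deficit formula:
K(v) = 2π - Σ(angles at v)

Sum of angles = 372°. K = 360° - 372° = -12° = -π/15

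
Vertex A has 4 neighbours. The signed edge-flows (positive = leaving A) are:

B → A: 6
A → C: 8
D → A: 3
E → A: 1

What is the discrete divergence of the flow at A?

Divergence = sum of outgoing flows = (-6) + 8 + (-3) + (-1) = -2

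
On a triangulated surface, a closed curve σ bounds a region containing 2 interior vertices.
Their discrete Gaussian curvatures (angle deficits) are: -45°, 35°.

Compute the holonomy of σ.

Holonomy = total enclosed curvature = (-45°) + 35° = -10°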